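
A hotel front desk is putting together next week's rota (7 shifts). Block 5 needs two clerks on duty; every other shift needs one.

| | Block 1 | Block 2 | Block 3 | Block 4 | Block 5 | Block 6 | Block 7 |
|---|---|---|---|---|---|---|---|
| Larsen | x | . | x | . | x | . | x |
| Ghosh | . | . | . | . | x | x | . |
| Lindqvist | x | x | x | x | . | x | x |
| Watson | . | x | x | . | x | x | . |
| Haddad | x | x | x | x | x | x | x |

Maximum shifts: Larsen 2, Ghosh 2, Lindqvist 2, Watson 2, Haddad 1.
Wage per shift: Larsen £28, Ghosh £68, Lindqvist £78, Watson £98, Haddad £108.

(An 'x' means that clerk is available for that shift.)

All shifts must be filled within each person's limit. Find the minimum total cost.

Picking the cheapest available clerk for each shift independently would cost £404, but that ignores the shift limits.
An optimal schedule: Block 1→Larsen, Block 2→Lindqvist, Block 3→Watson, Block 4→Lindqvist, Block 5→Ghosh+Watson, Block 6→Ghosh, Block 7→Larsen.
Total: 28 + 78 + 98 + 78 + 68 + 98 + 68 + 28 = £544.

£544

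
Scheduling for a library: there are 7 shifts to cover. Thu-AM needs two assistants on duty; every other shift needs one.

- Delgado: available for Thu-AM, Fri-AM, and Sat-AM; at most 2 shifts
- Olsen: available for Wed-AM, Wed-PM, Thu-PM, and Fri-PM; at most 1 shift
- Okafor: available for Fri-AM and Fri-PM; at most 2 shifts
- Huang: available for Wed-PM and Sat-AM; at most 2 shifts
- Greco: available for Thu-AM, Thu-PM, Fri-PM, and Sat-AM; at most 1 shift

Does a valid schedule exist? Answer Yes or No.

No

Total capacity is 8 and 8 slots are needed, so capacity alone doesn't rule it out.
Shifts {Wed-AM, Thu-AM, Thu-PM} need 4 worker-slots in total, but the assistants available for any of those shifts (Delgado, Olsen, and Greco) can supply at most 3 among them. So no valid schedule exists.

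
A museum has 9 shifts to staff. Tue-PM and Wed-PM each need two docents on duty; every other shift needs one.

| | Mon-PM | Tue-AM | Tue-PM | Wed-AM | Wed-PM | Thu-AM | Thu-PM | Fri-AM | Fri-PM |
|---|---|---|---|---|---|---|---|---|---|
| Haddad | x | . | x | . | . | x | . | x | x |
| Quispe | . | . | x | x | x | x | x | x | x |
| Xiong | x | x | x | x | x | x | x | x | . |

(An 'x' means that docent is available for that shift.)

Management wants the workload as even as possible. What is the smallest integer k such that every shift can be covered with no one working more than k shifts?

4

With 3 docents and 11 worker-slots to fill, someone must work at least ⌈11/3⌉ = 4 shifts, so k ≥ 4.
k = 4 works: Mon-PM→Haddad, Tue-AM→Xiong, Tue-PM→Haddad+Quispe, Wed-AM→Quispe, Wed-PM→Quispe+Xiong, Thu-AM→Haddad, Thu-PM→Quispe, Fri-AM→Xiong, Fri-PM→Haddad.
Loads: Haddad 4, Quispe 4, Xiong 3 — all ≤ 4.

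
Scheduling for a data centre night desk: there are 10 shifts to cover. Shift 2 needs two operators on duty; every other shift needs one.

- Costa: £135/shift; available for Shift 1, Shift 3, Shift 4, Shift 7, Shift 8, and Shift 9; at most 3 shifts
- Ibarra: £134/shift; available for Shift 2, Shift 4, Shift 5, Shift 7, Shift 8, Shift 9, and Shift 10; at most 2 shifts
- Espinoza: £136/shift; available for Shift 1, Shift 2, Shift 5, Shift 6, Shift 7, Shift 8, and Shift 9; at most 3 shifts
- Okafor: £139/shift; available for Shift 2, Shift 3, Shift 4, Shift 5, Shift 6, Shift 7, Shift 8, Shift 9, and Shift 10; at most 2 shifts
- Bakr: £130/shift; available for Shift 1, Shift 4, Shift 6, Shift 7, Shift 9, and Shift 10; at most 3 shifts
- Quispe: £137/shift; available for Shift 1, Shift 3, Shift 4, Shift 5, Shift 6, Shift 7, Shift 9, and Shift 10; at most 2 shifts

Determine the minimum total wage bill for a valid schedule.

Picking the cheapest available operator for each shift independently would cost £1453, but that ignores the shift limits.
An optimal schedule: Shift 1→Bakr, Shift 2→Ibarra+Espinoza, Shift 3→Costa, Shift 4→Costa, Shift 5→Ibarra, Shift 6→Bakr, Shift 7→Espinoza, Shift 8→Costa, Shift 9→Espinoza, Shift 10→Bakr.
Total: 130 + 134 + 136 + 135 + 135 + 134 + 130 + 136 + 135 + 136 + 130 = £1471.

£1471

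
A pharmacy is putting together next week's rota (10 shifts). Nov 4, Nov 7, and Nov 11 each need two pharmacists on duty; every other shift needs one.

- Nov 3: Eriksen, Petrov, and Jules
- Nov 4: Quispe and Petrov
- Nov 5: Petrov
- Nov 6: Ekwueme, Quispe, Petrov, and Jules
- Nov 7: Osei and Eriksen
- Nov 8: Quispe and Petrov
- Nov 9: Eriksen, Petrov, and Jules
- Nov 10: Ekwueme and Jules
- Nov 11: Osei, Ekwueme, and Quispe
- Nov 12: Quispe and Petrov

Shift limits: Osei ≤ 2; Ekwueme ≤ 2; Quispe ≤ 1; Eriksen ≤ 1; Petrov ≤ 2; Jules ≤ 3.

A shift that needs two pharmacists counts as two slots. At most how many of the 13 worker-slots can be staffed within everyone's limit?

11

Total capacity across all pharmacists is 2+2+1+1+2+3 = 11, and 13 slots are needed, so at most 11 can be filled.
An assignment achieving 11: Nov 3→Jules, Nov 4→Quispe+Petrov, Nov 5→Petrov, Nov 6→Jules, Nov 7→Osei+Eriksen, Nov 9→Jules, Nov 10→Ekwueme, Nov 11→Osei+Ekwueme.
Loads: Osei 2/2, Ekwueme 2/2, Quispe 1/1, Eriksen 1/1, Petrov 2/2, Jules 3/3.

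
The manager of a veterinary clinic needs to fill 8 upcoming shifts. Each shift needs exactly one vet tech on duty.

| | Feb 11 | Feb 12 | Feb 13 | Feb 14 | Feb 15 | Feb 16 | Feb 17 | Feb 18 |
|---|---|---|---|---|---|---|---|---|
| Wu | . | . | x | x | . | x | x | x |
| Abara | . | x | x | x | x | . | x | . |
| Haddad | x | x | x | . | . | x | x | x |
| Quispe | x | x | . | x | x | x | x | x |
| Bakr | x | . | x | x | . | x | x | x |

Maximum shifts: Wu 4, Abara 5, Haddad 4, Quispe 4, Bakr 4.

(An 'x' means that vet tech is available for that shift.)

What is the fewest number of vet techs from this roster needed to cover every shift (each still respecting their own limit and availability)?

2

8 slots to fill and no one can take more than 5, so at least ⌈8/5⌉ = 2 vet techs are needed.
Wu and Quispe alone can cover everything: Feb 11→Quispe, Feb 12→Quispe, Feb 13→Wu, Feb 14→Wu, Feb 15→Quispe, Feb 16→Wu, Feb 17→Wu, Feb 18→Quispe.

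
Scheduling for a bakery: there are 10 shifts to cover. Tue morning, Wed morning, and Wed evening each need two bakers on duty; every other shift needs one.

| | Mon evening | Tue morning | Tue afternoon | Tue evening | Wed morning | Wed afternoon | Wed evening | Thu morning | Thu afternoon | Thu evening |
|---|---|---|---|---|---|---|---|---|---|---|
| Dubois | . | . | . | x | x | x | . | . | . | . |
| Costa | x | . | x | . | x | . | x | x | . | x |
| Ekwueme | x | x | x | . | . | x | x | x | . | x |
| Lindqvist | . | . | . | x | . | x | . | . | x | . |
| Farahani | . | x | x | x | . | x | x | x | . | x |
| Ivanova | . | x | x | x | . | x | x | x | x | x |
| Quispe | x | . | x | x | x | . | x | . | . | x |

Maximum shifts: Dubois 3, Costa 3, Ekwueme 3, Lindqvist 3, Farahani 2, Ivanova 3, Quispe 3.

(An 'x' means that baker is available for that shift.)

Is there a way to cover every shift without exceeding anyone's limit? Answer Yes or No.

One valid schedule: Mon evening→Costa, Tue morning→Ekwueme+Farahani, Tue afternoon→Ekwueme, Tue evening→Dubois, Wed morning→Dubois+Costa, Wed afternoon→Dubois, Wed evening→Farahani+Ivanova, Thu morning→Costa, Thu afternoon→Lindqvist, Thu evening→Ekwueme.
Loads: Dubois 3/3, Costa 3/3, Ekwueme 3/3, Lindqvist 1/3, Farahani 2/2, Ivanova 1/3, Quispe 0/3 — all within limits.

Yes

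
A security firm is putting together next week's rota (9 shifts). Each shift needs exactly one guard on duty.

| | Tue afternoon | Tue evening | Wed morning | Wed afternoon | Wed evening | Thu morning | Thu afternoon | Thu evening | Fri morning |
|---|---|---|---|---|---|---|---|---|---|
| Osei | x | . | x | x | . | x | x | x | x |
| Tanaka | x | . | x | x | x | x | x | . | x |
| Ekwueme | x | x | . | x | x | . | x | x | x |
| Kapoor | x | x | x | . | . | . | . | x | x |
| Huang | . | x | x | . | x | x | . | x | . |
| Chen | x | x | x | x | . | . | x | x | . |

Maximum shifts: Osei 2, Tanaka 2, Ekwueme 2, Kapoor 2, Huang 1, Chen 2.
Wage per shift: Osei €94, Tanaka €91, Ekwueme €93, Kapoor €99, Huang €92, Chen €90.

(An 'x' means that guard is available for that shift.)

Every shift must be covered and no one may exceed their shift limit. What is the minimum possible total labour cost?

Picking the cheapest available guard for each shift independently would cost €813, but that ignores the shift limits.
An optimal schedule: Tue afternoon→Osei, Tue evening→Chen, Wed morning→Huang, Wed afternoon→Chen, Wed evening→Tanaka, Thu morning→Tanaka, Thu afternoon→Ekwueme, Thu evening→Osei, Fri morning→Ekwueme.
Total: 94 + 90 + 92 + 90 + 91 + 91 + 93 + 94 + 93 = €828.

€828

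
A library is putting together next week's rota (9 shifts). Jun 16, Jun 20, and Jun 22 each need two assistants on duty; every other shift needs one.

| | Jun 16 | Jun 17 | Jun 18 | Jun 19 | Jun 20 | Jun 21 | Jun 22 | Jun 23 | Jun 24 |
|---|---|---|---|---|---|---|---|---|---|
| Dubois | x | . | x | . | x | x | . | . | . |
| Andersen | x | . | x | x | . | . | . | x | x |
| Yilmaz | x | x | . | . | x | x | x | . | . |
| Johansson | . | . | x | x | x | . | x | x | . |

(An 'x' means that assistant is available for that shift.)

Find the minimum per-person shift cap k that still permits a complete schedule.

With 4 assistants and 12 worker-slots to fill, someone must work at least ⌈12/4⌉ = 3 shifts, so k ≥ 3.
k = 3 works: Jun 16→Dubois+Yilmaz, Jun 17→Yilmaz, Jun 18→Johansson, Jun 19→Andersen, Jun 20→Dubois+Johansson, Jun 21→Dubois, Jun 22→Yilmaz+Johansson, Jun 23→Andersen, Jun 24→Andersen.
Loads: Dubois 3, Andersen 3, Yilmaz 3, Johansson 3 — all ≤ 3.

3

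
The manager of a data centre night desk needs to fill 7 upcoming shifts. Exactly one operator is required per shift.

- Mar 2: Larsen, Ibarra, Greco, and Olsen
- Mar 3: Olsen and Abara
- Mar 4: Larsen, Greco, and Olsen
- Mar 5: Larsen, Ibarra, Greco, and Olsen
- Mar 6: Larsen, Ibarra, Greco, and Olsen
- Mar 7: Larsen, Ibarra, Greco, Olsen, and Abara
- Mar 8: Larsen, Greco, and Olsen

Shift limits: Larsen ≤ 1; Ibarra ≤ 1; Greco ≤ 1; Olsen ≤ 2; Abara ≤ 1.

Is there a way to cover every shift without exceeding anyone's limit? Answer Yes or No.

No

Total capacity is 1+1+1+2+1 = 6 but 7 worker-slots are needed — infeasible.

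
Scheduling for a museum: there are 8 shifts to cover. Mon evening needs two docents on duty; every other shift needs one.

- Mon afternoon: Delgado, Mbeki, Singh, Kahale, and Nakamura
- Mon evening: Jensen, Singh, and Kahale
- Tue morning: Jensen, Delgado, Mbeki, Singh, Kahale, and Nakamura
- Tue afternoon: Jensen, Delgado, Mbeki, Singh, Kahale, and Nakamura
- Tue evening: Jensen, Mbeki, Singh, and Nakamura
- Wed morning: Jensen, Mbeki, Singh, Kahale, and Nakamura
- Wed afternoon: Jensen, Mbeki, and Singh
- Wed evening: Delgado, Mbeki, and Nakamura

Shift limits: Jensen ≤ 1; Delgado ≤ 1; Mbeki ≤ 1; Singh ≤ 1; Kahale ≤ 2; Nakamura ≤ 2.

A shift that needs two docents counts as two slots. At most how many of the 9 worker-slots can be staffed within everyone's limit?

8

Total capacity across all docents is 1+1+1+1+2+2 = 8, and 9 slots are needed, so at most 8 can be filled.
An assignment achieving 8: Mon afternoon→Kahale, Mon evening→Jensen+Singh, Tue morning→Nakamura, Tue evening→Nakamura, Wed morning→Kahale, Wed afternoon→Mbeki, Wed evening→Delgado.
Loads: Jensen 1/1, Delgado 1/1, Mbeki 1/1, Singh 1/1, Kahale 2/2, Nakamura 2/2.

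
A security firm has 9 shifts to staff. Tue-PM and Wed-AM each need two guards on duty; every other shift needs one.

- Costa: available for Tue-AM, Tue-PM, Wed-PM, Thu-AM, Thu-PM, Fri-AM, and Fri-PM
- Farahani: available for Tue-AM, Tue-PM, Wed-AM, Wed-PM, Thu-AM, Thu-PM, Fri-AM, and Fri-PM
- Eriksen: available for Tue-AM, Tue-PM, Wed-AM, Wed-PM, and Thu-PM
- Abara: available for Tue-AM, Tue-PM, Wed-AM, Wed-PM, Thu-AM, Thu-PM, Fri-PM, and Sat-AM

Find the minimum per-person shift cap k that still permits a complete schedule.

With 4 guards and 11 worker-slots to fill, someone must work at least ⌈11/4⌉ = 3 shifts, so k ≥ 3.
k = 3 works: Tue-AM→Farahani, Tue-PM→Eriksen+Abara, Wed-AM→Farahani+Eriksen, Wed-PM→Farahani, Thu-AM→Costa, Thu-PM→Eriksen, Fri-AM→Costa, Fri-PM→Costa, Sat-AM→Abara.
Loads: Costa 3, Farahani 3, Eriksen 3, Abara 2 — all ≤ 3.

3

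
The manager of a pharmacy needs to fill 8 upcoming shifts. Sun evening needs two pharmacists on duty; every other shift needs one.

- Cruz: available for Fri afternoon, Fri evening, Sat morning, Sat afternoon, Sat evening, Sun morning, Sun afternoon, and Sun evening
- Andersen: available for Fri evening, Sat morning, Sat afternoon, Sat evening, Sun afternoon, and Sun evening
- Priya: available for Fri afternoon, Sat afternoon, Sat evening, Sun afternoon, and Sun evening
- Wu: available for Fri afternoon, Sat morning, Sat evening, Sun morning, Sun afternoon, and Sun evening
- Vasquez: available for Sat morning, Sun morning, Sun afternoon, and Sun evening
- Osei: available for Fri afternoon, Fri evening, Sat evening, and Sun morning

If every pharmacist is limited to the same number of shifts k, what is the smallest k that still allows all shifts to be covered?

2

With 6 pharmacists and 9 worker-slots to fill, someone must work at least ⌈9/6⌉ = 2 shifts, so k ≥ 2.
k = 2 works: Fri afternoon→Priya, Fri evening→Cruz, Sat morning→Andersen, Sat afternoon→Cruz, Sat evening→Andersen, Sun morning→Wu, Sun afternoon→Priya, Sun evening→Wu+Vasquez.
Loads: Cruz 2, Andersen 2, Priya 2, Wu 2, Vasquez 1, Osei 0 — all ≤ 2.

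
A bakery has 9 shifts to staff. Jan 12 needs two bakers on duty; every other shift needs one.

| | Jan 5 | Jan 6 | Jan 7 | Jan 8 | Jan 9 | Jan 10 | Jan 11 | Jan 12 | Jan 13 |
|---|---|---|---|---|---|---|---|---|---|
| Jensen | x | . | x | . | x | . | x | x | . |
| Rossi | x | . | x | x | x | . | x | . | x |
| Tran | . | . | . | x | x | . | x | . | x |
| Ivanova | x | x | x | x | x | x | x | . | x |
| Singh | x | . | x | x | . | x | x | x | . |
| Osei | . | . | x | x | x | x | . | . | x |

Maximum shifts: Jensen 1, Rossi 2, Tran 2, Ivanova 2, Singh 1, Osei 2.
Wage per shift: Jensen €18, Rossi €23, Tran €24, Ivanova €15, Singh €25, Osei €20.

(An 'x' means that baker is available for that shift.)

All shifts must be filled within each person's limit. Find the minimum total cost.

€207

Jan 6 can only be covered by Ivanova, so that assignment is forced.
Jan 12 can only be covered by Jensen and Singh, so that assignment is forced.
Picking the cheapest available baker for each shift independently would cost €163, but that ignores the shift limits.
An optimal schedule: Jan 5→Rossi, Jan 6→Ivanova, Jan 7→Osei, Jan 8→Tran, Jan 9→Osei, Jan 10→Ivanova, Jan 11→Tran, Jan 12→Jensen+Singh, Jan 13→Rossi.
Total: 23 + 15 + 20 + 24 + 20 + 15 + 24 + 18 + 25 + 23 = €207.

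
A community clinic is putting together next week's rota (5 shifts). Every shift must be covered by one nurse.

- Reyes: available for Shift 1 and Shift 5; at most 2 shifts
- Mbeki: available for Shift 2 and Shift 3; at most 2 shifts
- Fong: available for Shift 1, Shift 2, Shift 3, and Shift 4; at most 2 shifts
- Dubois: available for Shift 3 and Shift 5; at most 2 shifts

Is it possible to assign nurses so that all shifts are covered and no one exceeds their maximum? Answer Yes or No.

Shift 4 can only be covered by Fong, so that assignment is forced.
One valid schedule: Shift 1→Reyes, Shift 2→Mbeki, Shift 3→Mbeki, Shift 4→Fong, Shift 5→Reyes.
Loads: Reyes 2/2, Mbeki 2/2, Fong 1/2, Dubois 0/2 — all within limits.

Yes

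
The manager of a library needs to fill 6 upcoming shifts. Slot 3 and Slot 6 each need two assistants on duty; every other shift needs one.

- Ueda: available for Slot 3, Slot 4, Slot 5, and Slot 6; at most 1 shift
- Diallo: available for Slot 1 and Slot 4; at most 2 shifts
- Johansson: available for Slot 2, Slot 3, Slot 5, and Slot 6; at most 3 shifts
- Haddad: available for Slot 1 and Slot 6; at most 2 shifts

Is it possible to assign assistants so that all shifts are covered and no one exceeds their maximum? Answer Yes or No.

Total capacity is 8 and 8 slots are needed, so capacity alone doesn't rule it out.
Shifts {Slot 2, Slot 3, Slot 5, Slot 6} need 6 worker-slots in total, but the assistants available for any of those shifts (Ueda, Johansson, and Haddad) can supply at most 5 among them. So no valid schedule exists.

No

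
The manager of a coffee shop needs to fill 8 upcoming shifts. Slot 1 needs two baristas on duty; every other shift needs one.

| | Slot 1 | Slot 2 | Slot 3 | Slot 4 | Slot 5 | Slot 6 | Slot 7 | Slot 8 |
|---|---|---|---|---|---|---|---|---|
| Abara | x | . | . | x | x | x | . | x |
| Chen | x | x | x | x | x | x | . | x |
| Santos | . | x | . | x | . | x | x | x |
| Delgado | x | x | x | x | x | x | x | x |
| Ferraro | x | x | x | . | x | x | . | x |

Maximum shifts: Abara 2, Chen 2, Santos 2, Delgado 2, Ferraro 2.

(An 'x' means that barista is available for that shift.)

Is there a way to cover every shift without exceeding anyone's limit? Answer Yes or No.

Yes

One valid schedule: Slot 1→Delgado+Ferraro, Slot 2→Chen, Slot 3→Chen, Slot 4→Abara, Slot 5→Abara, Slot 6→Santos, Slot 7→Santos, Slot 8→Delgado.
Loads: Abara 2/2, Chen 2/2, Santos 2/2, Delgado 2/2, Ferraro 1/2 — all within limits.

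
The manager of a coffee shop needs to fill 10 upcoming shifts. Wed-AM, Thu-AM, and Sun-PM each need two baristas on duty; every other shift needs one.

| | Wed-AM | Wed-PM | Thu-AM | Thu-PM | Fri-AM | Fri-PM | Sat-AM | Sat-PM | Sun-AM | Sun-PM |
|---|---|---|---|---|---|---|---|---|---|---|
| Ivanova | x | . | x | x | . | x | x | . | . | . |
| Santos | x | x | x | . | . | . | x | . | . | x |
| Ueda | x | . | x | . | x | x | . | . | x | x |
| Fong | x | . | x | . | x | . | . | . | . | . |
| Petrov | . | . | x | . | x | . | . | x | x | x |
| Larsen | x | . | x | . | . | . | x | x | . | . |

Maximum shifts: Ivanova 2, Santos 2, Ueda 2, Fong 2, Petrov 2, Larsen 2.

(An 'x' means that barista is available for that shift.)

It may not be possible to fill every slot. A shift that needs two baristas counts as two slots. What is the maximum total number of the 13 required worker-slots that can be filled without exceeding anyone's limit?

12

Total capacity across all baristas is 2+2+2+2+2+2 = 12, and 13 slots are needed, so at most 12 can be filled.
An assignment achieving 12: Wed-AM→Fong+Larsen, Wed-PM→Santos, Thu-AM→Fong+Larsen, Thu-PM→Ivanova, Fri-AM→Ueda, Fri-PM→Ivanova, Sat-AM→Santos, Sat-PM→Petrov, Sun-AM→Ueda, Sun-PM→Petrov.
Loads: Ivanova 2/2, Santos 2/2, Ueda 2/2, Fong 2/2, Petrov 2/2, Larsen 2/2.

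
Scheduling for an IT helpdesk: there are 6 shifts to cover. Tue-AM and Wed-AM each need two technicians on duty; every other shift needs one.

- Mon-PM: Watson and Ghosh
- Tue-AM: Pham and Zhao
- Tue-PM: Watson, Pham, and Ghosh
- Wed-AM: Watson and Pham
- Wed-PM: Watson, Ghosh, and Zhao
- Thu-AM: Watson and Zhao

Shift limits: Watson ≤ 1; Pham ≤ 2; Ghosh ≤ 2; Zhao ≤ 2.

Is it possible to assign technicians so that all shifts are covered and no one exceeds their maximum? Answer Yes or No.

No

Total capacity is 1+2+2+2 = 7 but 8 worker-slots are needed — infeasible.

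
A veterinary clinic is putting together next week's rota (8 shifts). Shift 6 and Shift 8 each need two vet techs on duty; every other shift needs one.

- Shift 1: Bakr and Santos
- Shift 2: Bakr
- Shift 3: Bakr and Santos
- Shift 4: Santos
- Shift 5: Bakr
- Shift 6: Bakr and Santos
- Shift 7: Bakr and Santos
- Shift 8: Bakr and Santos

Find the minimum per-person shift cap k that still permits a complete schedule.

5

With 2 vet techs and 10 worker-slots to fill, someone must work at least ⌈10/2⌉ = 5 shifts, so k ≥ 5.
k = 5 works: Shift 1→Bakr, Shift 2→Bakr, Shift 3→Santos, Shift 4→Santos, Shift 5→Bakr, Shift 6→Bakr+Santos, Shift 7→Santos, Shift 8→Bakr+Santos.
Loads: Bakr 5, Santos 5 — all ≤ 5.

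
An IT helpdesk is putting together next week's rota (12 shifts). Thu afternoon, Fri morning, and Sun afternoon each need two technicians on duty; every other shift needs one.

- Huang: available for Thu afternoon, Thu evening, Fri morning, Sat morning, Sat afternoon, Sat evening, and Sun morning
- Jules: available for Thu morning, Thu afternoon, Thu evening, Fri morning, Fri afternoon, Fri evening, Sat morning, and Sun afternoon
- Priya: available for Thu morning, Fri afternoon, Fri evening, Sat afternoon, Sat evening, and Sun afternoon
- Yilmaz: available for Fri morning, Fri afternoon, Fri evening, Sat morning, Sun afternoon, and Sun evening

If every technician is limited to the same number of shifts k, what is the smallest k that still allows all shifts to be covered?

4

With 4 technicians and 15 worker-slots to fill, someone must work at least ⌈15/4⌉ = 4 shifts, so k ≥ 4.
k = 4 works: Thu morning→Jules, Thu afternoon→Huang+Jules, Thu evening→Huang, Fri morning→Jules+Yilmaz, Fri afternoon→Jules, Fri evening→Priya, Sat morning→Yilmaz, Sat afternoon→Huang, Sat evening→Priya, Sun morning→Huang, Sun afternoon→Priya+Yilmaz, Sun evening→Yilmaz.
Loads: Huang 4, Jules 4, Priya 3, Yilmaz 4 — all ≤ 4.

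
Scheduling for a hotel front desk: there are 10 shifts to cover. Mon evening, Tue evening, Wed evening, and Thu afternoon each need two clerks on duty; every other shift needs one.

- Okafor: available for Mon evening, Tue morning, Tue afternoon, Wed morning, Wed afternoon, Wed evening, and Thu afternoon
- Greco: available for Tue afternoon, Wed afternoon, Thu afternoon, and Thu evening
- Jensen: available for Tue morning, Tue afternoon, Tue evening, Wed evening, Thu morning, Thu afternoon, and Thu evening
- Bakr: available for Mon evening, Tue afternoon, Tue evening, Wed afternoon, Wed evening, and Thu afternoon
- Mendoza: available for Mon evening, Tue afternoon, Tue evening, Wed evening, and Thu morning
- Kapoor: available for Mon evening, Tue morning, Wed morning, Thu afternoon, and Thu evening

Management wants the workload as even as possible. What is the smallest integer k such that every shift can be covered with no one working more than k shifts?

3

With 6 clerks and 14 worker-slots to fill, someone must work at least ⌈14/6⌉ = 3 shifts, so k ≥ 3.
k = 3 works: Mon evening→Bakr+Mendoza, Tue morning→Okafor, Tue afternoon→Greco, Tue evening→Jensen+Bakr, Wed morning→Okafor, Wed afternoon→Okafor, Wed evening→Jensen+Bakr, Thu morning→Jensen, Thu afternoon→Greco+Kapoor, Thu evening→Greco.
Loads: Okafor 3, Greco 3, Jensen 3, Bakr 3, Mendoza 1, Kapoor 1 — all ≤ 3.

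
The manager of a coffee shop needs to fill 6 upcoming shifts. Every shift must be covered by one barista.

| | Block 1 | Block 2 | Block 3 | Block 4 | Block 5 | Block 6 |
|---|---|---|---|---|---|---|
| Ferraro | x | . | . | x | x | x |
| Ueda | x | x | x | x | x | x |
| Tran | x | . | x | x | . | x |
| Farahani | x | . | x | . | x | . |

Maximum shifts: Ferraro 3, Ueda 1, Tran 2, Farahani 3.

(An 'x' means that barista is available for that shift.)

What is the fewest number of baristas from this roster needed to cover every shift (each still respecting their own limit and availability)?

3

6 slots to fill and no one can take more than 3, so at least ⌈6/3⌉ = 2 baristas are needed.
No set of 2 baristas can cover every shift (each such set leaves at least one shift with no one available or exceeds a cap).
Ferraro, Ueda, and Tran alone can cover everything: Block 1→Ferraro, Block 2→Ueda, Block 3→Tran, Block 4→Ferraro, Block 5→Ferraro, Block 6→Tran.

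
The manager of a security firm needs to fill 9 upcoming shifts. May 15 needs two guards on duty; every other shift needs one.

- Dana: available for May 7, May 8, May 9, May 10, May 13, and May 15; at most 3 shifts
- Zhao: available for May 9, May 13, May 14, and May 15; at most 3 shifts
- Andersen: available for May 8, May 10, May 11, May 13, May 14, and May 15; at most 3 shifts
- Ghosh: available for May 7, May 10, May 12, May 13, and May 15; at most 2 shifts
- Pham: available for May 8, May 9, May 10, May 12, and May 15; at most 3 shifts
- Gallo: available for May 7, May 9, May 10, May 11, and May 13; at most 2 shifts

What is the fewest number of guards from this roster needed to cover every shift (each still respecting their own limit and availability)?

10 slots to fill and no one can take more than 3, so at least ⌈10/3⌉ = 4 guards are needed.
Dana, Zhao, Andersen, and Ghosh alone can cover everything: May 7→Dana, May 8→Dana, May 9→Dana, May 10→Andersen, May 11→Andersen, May 12→Ghosh, May 13→Zhao, May 14→Zhao, May 15→Zhao+Andersen.

4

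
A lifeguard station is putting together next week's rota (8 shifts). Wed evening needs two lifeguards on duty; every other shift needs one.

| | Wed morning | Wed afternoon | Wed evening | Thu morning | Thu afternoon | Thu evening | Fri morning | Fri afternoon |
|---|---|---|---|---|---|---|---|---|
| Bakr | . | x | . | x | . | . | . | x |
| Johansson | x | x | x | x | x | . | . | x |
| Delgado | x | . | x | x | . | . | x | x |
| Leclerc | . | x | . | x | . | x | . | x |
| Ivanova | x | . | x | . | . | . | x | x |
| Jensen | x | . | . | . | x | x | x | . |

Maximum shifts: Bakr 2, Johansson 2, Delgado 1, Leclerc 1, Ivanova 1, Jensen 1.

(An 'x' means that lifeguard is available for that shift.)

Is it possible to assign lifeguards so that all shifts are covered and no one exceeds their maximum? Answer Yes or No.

Total capacity is 2+2+1+1+1+1 = 8 but 9 worker-slots are needed — infeasible.

No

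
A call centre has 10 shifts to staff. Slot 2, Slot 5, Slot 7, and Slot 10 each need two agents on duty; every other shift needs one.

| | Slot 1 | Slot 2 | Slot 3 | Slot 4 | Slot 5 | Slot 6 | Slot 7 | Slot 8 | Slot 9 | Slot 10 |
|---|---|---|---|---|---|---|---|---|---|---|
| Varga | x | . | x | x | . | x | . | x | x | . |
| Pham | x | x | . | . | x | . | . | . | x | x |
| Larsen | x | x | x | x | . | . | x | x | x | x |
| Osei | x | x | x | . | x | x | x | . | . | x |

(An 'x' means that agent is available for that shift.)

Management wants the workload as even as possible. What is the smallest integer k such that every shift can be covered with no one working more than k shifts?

4

With 4 agents and 14 worker-slots to fill, someone must work at least ⌈14/4⌉ = 4 shifts, so k ≥ 4.
k = 4 works: Slot 1→Larsen, Slot 2→Pham+Larsen, Slot 3→Varga, Slot 4→Varga, Slot 5→Pham+Osei, Slot 6→Varga, Slot 7→Larsen+Osei, Slot 8→Varga, Slot 9→Pham, Slot 10→Pham+Larsen.
Loads: Varga 4, Pham 4, Larsen 4, Osei 2 — all ≤ 4.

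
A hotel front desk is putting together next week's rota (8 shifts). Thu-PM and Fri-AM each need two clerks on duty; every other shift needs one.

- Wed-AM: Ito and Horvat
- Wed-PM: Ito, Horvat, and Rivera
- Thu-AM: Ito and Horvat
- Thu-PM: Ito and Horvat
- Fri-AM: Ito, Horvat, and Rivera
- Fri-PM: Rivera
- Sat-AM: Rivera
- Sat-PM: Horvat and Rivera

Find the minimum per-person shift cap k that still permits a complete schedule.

4

With 3 clerks and 10 worker-slots to fill, someone must work at least ⌈10/3⌉ = 4 shifts, so k ≥ 4.
k = 4 works: Wed-AM→Ito, Wed-PM→Ito, Thu-AM→Ito, Thu-PM→Ito+Horvat, Fri-AM→Horvat+Rivera, Fri-PM→Rivera, Sat-AM→Rivera, Sat-PM→Horvat.
Loads: Ito 4, Horvat 3, Rivera 3 — all ≤ 4.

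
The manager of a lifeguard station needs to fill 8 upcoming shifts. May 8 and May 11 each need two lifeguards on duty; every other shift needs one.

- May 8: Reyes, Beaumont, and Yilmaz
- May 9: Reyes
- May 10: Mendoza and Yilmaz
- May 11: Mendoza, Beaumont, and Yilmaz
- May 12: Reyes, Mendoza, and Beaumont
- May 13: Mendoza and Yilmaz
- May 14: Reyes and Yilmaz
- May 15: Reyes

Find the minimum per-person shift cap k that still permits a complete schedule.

With 4 lifeguards and 10 worker-slots to fill, someone must work at least ⌈10/4⌉ = 3 shifts, so k ≥ 3.
k = 3 works: May 8→Beaumont+Yilmaz, May 9→Reyes, May 10→Mendoza, May 11→Mendoza+Beaumont, May 12→Beaumont, May 13→Mendoza, May 14→Reyes, May 15→Reyes.
Loads: Reyes 3, Mendoza 3, Beaumont 3, Yilmaz 1 — all ≤ 3.

3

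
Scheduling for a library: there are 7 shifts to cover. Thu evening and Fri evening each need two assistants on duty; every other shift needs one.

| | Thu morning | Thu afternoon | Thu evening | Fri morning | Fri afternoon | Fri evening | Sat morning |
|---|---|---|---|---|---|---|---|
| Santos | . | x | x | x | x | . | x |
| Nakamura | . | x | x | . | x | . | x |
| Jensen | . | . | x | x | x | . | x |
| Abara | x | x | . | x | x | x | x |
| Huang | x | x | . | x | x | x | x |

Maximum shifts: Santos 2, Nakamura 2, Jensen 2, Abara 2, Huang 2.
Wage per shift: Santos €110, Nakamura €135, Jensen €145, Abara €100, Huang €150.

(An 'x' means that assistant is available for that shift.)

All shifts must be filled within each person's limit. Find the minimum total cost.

€1130

Fri evening can only be covered by Abara and Huang, so that assignment is forced.
Picking the cheapest available assistant for each shift independently would cost €995, but that ignores the shift limits.
An optimal schedule: Thu morning→Abara, Thu afternoon→Santos, Thu evening→Santos+Nakamura, Fri morning→Jensen, Fri afternoon→Nakamura, Fri evening→Abara+Huang, Sat morning→Jensen.
Total: 100 + 110 + 110 + 135 + 145 + 135 + 100 + 150 + 145 = €1130.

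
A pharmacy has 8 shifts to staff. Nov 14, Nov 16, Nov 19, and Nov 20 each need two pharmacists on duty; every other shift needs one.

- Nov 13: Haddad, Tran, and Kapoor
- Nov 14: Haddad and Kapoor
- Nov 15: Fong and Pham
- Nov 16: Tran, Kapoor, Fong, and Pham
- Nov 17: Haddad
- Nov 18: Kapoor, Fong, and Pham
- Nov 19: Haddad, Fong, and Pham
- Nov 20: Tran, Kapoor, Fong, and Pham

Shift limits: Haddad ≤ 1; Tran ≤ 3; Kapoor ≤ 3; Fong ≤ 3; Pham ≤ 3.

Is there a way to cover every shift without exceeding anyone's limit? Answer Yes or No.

Total capacity is 13 and 12 slots are needed, so capacity alone doesn't rule it out.
Shifts {Nov 14, Nov 17} need 3 worker-slots in total, but the pharmacists available for any of those shifts (Haddad and Kapoor) can supply at most 2 among them. So no valid schedule exists.

No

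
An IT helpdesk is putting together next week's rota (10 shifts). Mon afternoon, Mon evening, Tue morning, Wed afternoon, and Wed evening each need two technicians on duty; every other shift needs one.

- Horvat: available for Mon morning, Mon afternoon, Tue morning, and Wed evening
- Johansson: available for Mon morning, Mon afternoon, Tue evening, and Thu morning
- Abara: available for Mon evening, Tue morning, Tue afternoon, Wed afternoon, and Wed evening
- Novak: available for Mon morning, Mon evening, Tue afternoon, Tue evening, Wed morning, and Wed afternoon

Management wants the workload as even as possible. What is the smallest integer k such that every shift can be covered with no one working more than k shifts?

With 4 technicians and 15 worker-slots to fill, someone must work at least ⌈15/4⌉ = 4 shifts, so k ≥ 4.
k = 4 works: Mon morning→Horvat, Mon afternoon→Horvat+Johansson, Mon evening→Abara+Novak, Tue morning→Horvat+Abara, Tue afternoon→Novak, Tue evening→Johansson, Wed morning→Novak, Wed afternoon→Abara+Novak, Wed evening→Horvat+Abara, Thu morning→Johansson.
Loads: Horvat 4, Johansson 3, Abara 4, Novak 4 — all ≤ 4.

4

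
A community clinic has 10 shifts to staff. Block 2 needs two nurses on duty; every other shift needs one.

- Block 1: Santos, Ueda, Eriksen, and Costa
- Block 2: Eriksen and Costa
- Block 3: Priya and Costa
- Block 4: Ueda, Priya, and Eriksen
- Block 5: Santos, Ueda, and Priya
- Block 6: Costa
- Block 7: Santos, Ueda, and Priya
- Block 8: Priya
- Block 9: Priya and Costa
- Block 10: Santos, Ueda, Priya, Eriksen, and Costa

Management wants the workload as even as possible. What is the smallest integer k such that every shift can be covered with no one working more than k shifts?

3

With 5 nurses and 11 worker-slots to fill, someone must work at least ⌈11/5⌉ = 3 shifts, so k ≥ 3.
k = 3 works: Block 1→Santos, Block 2→Eriksen+Costa, Block 3→Priya, Block 4→Ueda, Block 5→Santos, Block 6→Costa, Block 7→Santos, Block 8→Priya, Block 9→Priya, Block 10→Ueda.
Loads: Santos 3, Ueda 2, Priya 3, Eriksen 1, Costa 2 — all ≤ 3.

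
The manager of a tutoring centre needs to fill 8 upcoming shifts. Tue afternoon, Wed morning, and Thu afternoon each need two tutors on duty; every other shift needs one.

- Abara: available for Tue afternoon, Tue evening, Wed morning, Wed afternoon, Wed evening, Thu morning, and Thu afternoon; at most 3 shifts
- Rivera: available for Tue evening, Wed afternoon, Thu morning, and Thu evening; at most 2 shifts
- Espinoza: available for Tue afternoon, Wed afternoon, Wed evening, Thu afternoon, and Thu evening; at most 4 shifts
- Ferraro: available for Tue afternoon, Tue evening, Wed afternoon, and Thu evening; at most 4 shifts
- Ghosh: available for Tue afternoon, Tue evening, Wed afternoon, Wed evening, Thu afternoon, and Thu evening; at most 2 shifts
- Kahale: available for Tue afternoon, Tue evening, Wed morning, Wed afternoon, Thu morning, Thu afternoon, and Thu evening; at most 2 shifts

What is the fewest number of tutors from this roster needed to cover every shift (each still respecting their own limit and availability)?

11 slots to fill and no one can take more than 4, so at least ⌈11/4⌉ = 3 tutors are needed.
No set of 3 tutors can cover every shift (each such set leaves at least one shift with no one available or exceeds a cap).
Abara, Rivera, Espinoza, and Kahale alone can cover everything: Tue afternoon→Abara+Espinoza, Tue evening→Rivera, Wed morning→Abara+Kahale, Wed afternoon→Espinoza, Wed evening→Abara, Thu morning→Rivera, Thu afternoon→Espinoza+Kahale, Thu evening→Espinoza.

4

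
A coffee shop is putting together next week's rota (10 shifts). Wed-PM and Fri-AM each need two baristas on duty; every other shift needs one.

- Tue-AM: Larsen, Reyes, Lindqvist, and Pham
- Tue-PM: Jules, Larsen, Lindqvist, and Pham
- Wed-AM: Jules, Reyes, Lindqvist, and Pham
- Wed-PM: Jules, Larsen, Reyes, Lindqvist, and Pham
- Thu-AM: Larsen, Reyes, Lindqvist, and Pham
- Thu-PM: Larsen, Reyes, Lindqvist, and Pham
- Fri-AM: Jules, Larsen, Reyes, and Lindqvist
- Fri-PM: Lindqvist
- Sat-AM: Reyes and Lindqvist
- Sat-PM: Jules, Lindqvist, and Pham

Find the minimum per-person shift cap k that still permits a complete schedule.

3

With 5 baristas and 12 worker-slots to fill, someone must work at least ⌈12/5⌉ = 3 shifts, so k ≥ 3.
k = 3 works: Tue-AM→Larsen, Tue-PM→Jules, Wed-AM→Jules, Wed-PM→Reyes+Lindqvist, Thu-AM→Larsen, Thu-PM→Larsen, Fri-AM→Reyes+Lindqvist, Fri-PM→Lindqvist, Sat-AM→Reyes, Sat-PM→Jules.
Loads: Jules 3, Larsen 3, Reyes 3, Lindqvist 3, Pham 0 — all ≤ 3.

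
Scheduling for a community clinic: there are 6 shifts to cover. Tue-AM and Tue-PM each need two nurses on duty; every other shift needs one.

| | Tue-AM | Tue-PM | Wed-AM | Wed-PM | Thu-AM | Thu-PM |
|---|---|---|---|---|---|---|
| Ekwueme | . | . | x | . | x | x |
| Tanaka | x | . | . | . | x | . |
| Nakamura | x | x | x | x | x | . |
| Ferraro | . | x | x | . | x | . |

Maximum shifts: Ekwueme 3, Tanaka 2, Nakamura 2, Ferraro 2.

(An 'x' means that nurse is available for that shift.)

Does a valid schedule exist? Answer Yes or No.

Total capacity is 9 and 8 slots are needed, so capacity alone doesn't rule it out.
Shifts {Tue-AM, Tue-PM, Wed-PM} need 5 worker-slots in total, but the nurses available for any of those shifts (Tanaka, Nakamura, and Ferraro) can supply at most 4 among them. So no valid schedule exists.

No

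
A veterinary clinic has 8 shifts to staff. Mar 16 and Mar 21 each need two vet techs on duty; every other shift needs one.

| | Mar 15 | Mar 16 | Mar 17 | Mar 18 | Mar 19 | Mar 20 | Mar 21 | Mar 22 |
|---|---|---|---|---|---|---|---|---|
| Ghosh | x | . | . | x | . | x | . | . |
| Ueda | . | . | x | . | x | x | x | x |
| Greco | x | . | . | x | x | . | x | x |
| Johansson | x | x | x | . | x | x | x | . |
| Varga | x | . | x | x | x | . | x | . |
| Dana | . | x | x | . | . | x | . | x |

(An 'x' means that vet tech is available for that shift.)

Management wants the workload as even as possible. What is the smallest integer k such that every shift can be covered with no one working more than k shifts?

2

With 6 vet techs and 10 worker-slots to fill, someone must work at least ⌈10/6⌉ = 2 shifts, so k ≥ 2.
k = 2 works: Mar 15→Ghosh, Mar 16→Johansson+Dana, Mar 17→Ueda, Mar 18→Ghosh, Mar 19→Greco, Mar 20→Johansson, Mar 21→Greco+Varga, Mar 22→Ueda.
Loads: Ghosh 2, Ueda 2, Greco 2, Johansson 2, Varga 1, Dana 1 — all ≤ 2.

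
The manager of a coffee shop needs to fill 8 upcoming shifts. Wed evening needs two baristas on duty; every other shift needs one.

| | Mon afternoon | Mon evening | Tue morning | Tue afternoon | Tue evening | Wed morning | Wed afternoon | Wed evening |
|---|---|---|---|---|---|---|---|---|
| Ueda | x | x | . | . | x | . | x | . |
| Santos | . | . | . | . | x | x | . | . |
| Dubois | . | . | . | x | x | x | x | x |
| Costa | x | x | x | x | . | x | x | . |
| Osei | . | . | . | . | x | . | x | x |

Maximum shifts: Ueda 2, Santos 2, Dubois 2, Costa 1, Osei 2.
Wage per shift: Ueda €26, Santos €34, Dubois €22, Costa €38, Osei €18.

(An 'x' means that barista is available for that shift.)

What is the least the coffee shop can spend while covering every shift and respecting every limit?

€238

Tue morning can only be covered by Costa, so that assignment is forced.
Wed evening can only be covered by Dubois and Osei, so that assignment is forced.
Picking the cheapest available barista for each shift independently would cost €210, but that ignores the shift limits.
An optimal schedule: Mon afternoon→Ueda, Mon evening→Ueda, Tue morning→Costa, Tue afternoon→Dubois, Tue evening→Santos, Wed morning→Santos, Wed afternoon→Osei, Wed evening→Dubois+Osei.
Total: 26 + 26 + 38 + 22 + 34 + 34 + 18 + 22 + 18 = €238.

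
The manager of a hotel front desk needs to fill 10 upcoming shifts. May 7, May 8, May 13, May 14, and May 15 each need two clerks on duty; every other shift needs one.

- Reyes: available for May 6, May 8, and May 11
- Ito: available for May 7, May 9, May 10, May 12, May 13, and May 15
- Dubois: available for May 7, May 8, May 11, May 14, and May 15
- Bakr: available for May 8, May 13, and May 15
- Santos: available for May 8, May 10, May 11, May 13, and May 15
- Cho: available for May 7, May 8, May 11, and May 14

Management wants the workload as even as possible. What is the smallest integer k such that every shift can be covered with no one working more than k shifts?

With 6 clerks and 15 worker-slots to fill, someone must work at least ⌈15/6⌉ = 3 shifts, so k ≥ 3.
k = 3 works: May 6→Reyes, May 7→Dubois+Cho, May 8→Reyes+Bakr, May 9→Ito, May 10→Ito, May 11→Reyes, May 12→Ito, May 13→Bakr+Santos, May 14→Dubois+Cho, May 15→Dubois+Bakr.
Loads: Reyes 3, Ito 3, Dubois 3, Bakr 3, Santos 1, Cho 2 — all ≤ 3.

3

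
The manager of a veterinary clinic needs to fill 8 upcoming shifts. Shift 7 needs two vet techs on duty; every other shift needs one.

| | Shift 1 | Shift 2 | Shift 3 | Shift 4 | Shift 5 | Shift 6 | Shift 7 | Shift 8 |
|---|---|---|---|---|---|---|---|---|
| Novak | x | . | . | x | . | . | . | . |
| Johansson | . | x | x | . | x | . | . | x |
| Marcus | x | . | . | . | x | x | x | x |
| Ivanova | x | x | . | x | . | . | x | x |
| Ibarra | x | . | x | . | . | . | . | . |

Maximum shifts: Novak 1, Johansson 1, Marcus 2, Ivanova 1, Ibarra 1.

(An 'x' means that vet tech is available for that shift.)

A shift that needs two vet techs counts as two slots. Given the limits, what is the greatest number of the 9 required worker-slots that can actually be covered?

6

Total capacity across all vet techs is 1+1+2+1+1 = 6, and 9 slots are needed, so at most 6 can be filled.
An assignment achieving 6: Shift 2→Johansson, Shift 3→Ibarra, Shift 4→Novak, Shift 5→Marcus, Shift 6→Marcus, Shift 7→Ivanova.
Loads: Novak 1/1, Johansson 1/1, Marcus 2/2, Ivanova 1/1, Ibarra 1/1.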